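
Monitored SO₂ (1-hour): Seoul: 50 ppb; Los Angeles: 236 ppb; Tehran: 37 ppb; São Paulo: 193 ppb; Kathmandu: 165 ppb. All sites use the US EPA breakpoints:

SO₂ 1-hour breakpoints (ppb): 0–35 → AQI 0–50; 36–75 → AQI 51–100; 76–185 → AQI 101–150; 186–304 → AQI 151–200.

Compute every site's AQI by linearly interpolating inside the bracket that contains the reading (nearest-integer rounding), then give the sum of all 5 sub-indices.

Seoul: 50 lies in 36–75, so I_lo=51, I_hi=100, C_lo=36, C_hi=75.
(100−51)/(75−36) × (50−36) + 51 = 49/39 × 14 + 51 ≈ 68.59 → 69.
Los Angeles: 236 ∈ [186, 304] ↔ index [151, 200].
151 + (236−186)·(200−151)/(304−186) = 151 + 50·49/118 ≈ 171.76, so AQI = 172.
Tehran: 37 ∈ [36, 75] ↔ index [51, 100].
51 + (37−36)·(100−51)/(75−36) = 51 + 1·49/39 ≈ 52.26, so AQI = 52.
São Paulo: 193 ∈ [186, 304] ↔ index [151, 200].
151 + (193−186)·(200−151)/(304−186) = 151 + 7·49/118 ≈ 153.91, so AQI = 154.
Kathmandu: 165 ∈ [76, 185] ↔ index [101, 150].
101 + (165−76)·(150−101)/(185−76) = 101 + 89·49/109 ≈ 141.01, so AQI = 141.
AQIs: Seoul=69, Los Angeles=172, Tehran=52, São Paulo=154, Kathmandu=141. Sum = 69 + 172 + 52 + 154 + 141 = 588.

588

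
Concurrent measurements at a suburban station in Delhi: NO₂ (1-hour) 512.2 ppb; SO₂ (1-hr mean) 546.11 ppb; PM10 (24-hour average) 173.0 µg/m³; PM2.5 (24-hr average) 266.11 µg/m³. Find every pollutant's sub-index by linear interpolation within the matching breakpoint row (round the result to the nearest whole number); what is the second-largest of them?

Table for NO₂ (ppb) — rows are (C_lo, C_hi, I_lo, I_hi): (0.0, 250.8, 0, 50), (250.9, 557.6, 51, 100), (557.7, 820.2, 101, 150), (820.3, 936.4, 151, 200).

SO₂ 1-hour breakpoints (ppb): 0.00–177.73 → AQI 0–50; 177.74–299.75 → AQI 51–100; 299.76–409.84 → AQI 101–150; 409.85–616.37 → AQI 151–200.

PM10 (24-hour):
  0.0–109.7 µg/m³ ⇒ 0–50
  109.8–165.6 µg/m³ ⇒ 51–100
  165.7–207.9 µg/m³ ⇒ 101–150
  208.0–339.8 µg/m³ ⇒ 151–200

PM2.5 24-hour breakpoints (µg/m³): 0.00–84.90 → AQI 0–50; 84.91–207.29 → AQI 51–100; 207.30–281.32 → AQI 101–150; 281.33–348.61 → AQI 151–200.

140

NO₂: 512.2 ∈ [250.9, 557.6] ↔ index [51, 100].
51 + (512.2−250.9)·(100−51)/(557.6−250.9) = 51 + 261.3·49/306.7 ≈ 92.75, so AQI = 93.
SO₂: 546.11 lies in 409.85–616.37, so I_lo=151, I_hi=200, C_lo=409.85, C_hi=616.37.
(200−151)/(616.37−409.85) × (546.11−409.85) + 151 = 49/206.52 × 136.26 + 151 ≈ 183.33 → 183.
PM10: 173.0 lies in 165.7–207.9, so I_lo=101, I_hi=150, C_lo=165.7, C_hi=207.9.
(150−101)/(207.9−165.7) × (173.0−165.7) + 101 = 49/42.2 × 7.3 + 101 ≈ 109.48 → 109.
PM2.5: 266.11 lies in 207.30–281.32, so I_lo=101, I_hi=150, C_lo=207.30, C_hi=281.32.
(150−101)/(281.32−207.30) × (266.11−207.30) + 101 = 49/74.02 × 58.81 + 101 ≈ 139.93 → 140.
Sub-indices: NO₂→93, SO₂→183, PM10→109, PM2.5→140. Ranked high→low: 183, 140, 109, 93. Second-highest sub-index = 140.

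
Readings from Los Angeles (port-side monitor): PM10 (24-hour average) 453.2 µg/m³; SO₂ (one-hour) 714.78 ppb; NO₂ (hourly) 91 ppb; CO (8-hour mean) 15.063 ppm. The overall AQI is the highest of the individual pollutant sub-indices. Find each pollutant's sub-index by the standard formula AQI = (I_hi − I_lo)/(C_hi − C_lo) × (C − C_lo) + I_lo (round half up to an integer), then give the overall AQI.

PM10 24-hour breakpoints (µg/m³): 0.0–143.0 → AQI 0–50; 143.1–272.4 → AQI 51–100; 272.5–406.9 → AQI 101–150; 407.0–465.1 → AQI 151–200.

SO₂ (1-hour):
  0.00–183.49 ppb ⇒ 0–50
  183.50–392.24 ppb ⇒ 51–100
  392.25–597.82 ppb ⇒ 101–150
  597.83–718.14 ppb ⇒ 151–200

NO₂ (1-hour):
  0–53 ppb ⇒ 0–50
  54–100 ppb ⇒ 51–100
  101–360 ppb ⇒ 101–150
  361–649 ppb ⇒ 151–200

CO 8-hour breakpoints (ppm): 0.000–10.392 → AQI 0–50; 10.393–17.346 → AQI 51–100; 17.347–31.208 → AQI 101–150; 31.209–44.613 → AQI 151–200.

199

PM10: 453.2 lies in 407.0–465.1, so I_lo=151, I_hi=200, C_lo=407.0, C_hi=465.1.
(200−151)/(465.1−407.0) × (453.2−407.0) + 151 = 49/58.1 × 46.2 + 151 ≈ 189.96 → 190.
SO₂ 714.78: bracket 597.83–718.14 → index 151–200; slope 49/120.31, offset 116.95.
AQI = 151 + 49/120.31·116.95 ≈ 198.63 ⇒ 199.
NO₂: 91 lies in 54–100, so I_lo=51, I_hi=100, C_lo=54, C_hi=100.
(100−51)/(100−54) × (91−54) + 51 = 49/46 × 37 + 51 ≈ 90.41 → 90.
CO: 15.063 ∈ [10.393, 17.346] ↔ index [51, 100].
51 + (15.063−10.393)·(100−51)/(17.346−10.393) = 51 + 4.670·49/6.953 ≈ 83.91, so AQI = 84.
Sub-indices: PM10→190, SO₂→199, NO₂→90, CO→84. Overall AQI = max = 199; dominant pollutant is SO₂.
AQI 199: Unhealthy.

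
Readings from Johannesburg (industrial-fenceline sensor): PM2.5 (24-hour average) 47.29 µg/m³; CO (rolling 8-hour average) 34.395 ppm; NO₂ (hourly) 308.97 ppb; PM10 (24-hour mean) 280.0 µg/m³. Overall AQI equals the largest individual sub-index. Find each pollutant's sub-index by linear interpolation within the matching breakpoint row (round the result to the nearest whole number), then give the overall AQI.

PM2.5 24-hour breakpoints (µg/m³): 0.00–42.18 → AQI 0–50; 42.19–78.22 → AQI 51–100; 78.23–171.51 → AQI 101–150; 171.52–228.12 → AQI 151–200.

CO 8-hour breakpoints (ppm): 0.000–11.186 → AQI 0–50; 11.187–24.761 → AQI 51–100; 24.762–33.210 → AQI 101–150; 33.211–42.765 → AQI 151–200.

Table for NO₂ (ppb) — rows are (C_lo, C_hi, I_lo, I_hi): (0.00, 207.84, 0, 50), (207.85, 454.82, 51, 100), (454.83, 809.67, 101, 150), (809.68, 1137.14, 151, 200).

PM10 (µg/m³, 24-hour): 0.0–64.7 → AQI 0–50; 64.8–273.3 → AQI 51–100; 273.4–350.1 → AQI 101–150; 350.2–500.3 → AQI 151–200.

157

PM2.5: 47.29 lies in 42.19–78.22, so I_lo=51, I_hi=100, C_lo=42.19, C_hi=78.22.
(100−51)/(78.22−42.19) × (47.29−42.19) + 51 = 49/36.03 × 5.10 + 51 ≈ 57.94 → 58.
CO: 34.395 ∈ [33.211, 42.765] ↔ index [151, 200].
151 + (34.395−33.211)·(200−151)/(42.765−33.211) = 151 + 1.184·49/9.554 ≈ 157.07, so AQI = 157.
NO₂: 308.97 ∈ [207.85, 454.82] ↔ index [51, 100].
51 + (308.97−207.85)·(100−51)/(454.82−207.85) = 51 + 101.12·49/246.97 ≈ 71.06, so AQI = 71.
PM10: row 273.4–350.1 (AQI 101–150). (150−101)·(280.0−273.4)/(350.1−273.4) + 101 = 49·6.6/76.7 + 101 ≈ 105.22 → 105.
Sub-indices: PM2.5→58, CO→157, NO₂→71, PM10→105. Overall AQI = max = 157; dominant pollutant is CO.
AQI 157: Unhealthy.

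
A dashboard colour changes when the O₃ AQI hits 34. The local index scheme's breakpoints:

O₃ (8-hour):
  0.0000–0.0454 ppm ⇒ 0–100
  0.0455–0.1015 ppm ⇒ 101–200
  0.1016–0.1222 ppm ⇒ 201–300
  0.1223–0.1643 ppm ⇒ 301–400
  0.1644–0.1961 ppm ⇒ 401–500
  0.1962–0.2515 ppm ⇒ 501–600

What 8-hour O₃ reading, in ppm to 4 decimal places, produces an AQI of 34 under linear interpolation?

AQI 34 lies in the 0–100 band, which corresponds to 0.0000–0.0454 ppm.
C = 0.0000 + (34−0)×(0.0454−0.0000)/(100−0) = 0.0000 + 34×0.0454/100 ≈ 0.015436 ppm → 0.0154 ppm to 4 dp.

0.0154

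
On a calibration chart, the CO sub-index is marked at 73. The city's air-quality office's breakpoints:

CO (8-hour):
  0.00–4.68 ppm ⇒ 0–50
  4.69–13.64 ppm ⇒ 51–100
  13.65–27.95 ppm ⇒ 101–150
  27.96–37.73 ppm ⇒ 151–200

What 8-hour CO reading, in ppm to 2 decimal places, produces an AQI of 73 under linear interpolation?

8.71

AQI 73 lies in the 51–100 band, which corresponds to 4.69–13.64 ppm.
C = 4.69 + (73−51)×(13.64−4.69)/(100−51) = 4.69 + 22×8.95/49 ≈ 8.7084 ppm → 8.71 ppm to 2 dp.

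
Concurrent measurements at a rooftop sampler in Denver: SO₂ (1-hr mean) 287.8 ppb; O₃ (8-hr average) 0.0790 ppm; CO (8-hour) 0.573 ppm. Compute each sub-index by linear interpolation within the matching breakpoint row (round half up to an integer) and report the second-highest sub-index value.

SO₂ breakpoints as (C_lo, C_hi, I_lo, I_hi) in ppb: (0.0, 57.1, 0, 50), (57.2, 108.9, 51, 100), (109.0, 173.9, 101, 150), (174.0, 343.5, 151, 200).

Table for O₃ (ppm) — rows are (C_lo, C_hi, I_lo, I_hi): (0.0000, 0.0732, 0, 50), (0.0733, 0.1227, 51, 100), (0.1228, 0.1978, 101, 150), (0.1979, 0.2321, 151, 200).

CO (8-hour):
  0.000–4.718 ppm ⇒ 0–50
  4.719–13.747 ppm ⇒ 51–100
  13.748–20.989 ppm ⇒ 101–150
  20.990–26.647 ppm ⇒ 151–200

SO₂: 287.8 lies in 174.0–343.5, so I_lo=151, I_hi=200, C_lo=174.0, C_hi=343.5.
(200−151)/(343.5−174.0) × (287.8−174.0) + 151 = 49/169.5 × 113.8 + 151 ≈ 183.90 → 184.
O₃: 0.0790 lies in 0.0733–0.1227, so I_lo=51, I_hi=100, C_lo=0.0733, C_hi=0.1227.
(100−51)/(0.1227−0.0733) × (0.0790−0.0733) + 51 = 49/0.0494 × 0.0057 + 51 ≈ 56.65 → 57.
CO: row 0.000–4.718 (AQI 0–50). (50−0)·(0.573−0.000)/(4.718−0.000) + 0 = 50·0.573/4.718 + 0 ≈ 6.07 → 6.
Sub-indices: SO₂→184, O₃→57, CO→6. Ranked high→low: 184, 57, 6. Second-highest sub-index = 57.

57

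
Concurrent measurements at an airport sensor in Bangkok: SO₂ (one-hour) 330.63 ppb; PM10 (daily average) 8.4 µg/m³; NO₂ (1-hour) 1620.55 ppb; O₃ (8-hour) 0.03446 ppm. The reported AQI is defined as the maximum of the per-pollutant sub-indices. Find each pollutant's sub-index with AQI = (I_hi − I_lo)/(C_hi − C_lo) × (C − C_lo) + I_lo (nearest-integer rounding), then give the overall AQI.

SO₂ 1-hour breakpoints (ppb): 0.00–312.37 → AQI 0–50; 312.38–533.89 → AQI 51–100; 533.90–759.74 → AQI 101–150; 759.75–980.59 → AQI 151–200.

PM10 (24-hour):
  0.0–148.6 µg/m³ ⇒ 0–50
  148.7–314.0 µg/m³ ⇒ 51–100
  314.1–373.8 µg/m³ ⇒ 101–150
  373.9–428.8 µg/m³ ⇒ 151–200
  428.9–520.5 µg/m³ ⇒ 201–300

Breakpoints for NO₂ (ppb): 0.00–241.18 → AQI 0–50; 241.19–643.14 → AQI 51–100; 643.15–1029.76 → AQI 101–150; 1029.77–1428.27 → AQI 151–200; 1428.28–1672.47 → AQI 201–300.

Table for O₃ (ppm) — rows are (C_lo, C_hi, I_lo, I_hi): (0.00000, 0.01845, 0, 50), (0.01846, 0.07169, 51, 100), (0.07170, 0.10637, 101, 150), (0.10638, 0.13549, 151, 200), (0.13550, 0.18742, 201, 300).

SO₂ 330.63: bracket 312.38–533.89 → index 51–100; slope 49/221.51, offset 18.25.
AQI = 51 + 49/221.51·18.25 ≈ 55.04 ⇒ 55.
PM10 8.4: bracket 0.0–148.6 → index 0–50; slope 50/148.6, offset 8.4.
AQI = 0 + 50/148.6·8.4 ≈ 2.83 ⇒ 3.
NO₂: 1620.55 lies in 1428.28–1672.47, so I_lo=201, I_hi=300, C_lo=1428.28, C_hi=1672.47.
(300−201)/(1672.47−1428.28) × (1620.55−1428.28) + 201 = 99/244.19 × 192.27 + 201 ≈ 278.95 → 279.
O₃ 0.03446: bracket 0.01846–0.07169 → index 51–100; slope 49/0.05323, offset 0.01600.
AQI = 51 + 49/0.05323·0.01600 ≈ 65.73 ⇒ 66.
Sub-indices: SO₂→55, PM10→3, NO₂→279, O₃→66. Overall AQI = max = 279; dominant pollutant is NO₂.
AQI 279: Very Unhealthy.

279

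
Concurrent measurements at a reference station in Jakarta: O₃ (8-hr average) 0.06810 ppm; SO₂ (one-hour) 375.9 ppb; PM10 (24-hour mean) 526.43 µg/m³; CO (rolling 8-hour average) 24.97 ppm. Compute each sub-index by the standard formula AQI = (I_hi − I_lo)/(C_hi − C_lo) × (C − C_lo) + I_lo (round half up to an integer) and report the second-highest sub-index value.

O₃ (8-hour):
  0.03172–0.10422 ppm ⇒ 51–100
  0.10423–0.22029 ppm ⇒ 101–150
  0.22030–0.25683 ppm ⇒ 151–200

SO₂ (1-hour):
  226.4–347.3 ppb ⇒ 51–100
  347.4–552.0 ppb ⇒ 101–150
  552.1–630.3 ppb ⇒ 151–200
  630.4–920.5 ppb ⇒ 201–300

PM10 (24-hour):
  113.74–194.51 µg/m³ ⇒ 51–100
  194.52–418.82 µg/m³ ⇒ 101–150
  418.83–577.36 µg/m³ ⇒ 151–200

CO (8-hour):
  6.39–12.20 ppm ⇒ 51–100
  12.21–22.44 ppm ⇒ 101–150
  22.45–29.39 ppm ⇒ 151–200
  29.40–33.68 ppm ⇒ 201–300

169

O₃: row 0.03172–0.10422 (AQI 51–100). (100−51)·(0.06810−0.03172)/(0.10422−0.03172) + 51 = 49·0.03638/0.07250 + 51 ≈ 75.59 → 76.
SO₂ 375.9: bracket 347.4–552.0 → index 101–150; slope 49/204.6, offset 28.5.
AQI = 101 + 49/204.6·28.5 ≈ 107.83 ⇒ 108.
PM10 526.43: bracket 418.83–577.36 → index 151–200; slope 49/158.53, offset 107.60.
AQI = 151 + 49/158.53·107.60 ≈ 184.26 ⇒ 184.
CO: 24.97 lies in 22.45–29.39, so I_lo=151, I_hi=200, C_lo=22.45, C_hi=29.39.
(200−151)/(29.39−22.45) × (24.97−22.45) + 151 = 49/6.94 × 2.52 + 151 ≈ 168.79 → 169.
Sub-indices: O₃→76, SO₂→108, PM10→184, CO→169. Ranked high→low: 184, 169, 108, 76. Second-highest sub-index = 169.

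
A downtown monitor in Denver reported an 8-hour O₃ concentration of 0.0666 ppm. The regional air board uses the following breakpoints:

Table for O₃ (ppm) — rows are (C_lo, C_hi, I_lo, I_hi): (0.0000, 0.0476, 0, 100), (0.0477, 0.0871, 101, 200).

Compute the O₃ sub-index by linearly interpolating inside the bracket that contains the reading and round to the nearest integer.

O₃: 0.0666 lies in 0.0477–0.0871, so I_lo=101, I_hi=200, C_lo=0.0477, C_hi=0.0871.
(200−101)/(0.0871−0.0477) × (0.0666−0.0477) + 101 = 99/0.0394 × 0.0189 + 101 ≈ 148.49 → 148.

148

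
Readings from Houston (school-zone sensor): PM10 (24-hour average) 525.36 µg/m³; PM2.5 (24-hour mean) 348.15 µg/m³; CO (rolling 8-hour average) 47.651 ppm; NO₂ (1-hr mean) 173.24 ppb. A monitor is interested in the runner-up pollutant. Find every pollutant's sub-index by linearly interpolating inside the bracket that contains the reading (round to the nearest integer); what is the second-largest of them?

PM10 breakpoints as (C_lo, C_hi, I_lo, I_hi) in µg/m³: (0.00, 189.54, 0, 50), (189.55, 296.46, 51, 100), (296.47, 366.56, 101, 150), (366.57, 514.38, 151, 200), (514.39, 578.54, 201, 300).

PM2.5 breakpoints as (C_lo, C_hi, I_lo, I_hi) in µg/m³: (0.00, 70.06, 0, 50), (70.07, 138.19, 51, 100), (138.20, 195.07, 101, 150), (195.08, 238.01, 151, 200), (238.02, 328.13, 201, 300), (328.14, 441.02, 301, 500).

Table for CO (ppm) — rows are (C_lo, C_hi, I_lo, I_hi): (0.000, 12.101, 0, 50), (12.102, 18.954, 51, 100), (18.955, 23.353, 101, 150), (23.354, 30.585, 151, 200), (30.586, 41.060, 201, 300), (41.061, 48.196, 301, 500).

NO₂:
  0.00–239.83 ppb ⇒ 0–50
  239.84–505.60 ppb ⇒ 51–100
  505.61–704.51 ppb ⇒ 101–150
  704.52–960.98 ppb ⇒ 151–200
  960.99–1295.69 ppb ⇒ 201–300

336

PM10: 525.36 ∈ [514.39, 578.54] ↔ index [201, 300].
201 + (525.36−514.39)·(300−201)/(578.54−514.39) = 201 + 10.97·99/64.15 ≈ 217.93, so AQI = 218.
PM2.5: 348.15 ∈ [328.14, 441.02] ↔ index [301, 500].
301 + (348.15−328.14)·(500−301)/(441.02−328.14) = 301 + 20.01·199/112.88 ≈ 336.28, so AQI = 336.
CO: 47.651 ∈ [41.061, 48.196] ↔ index [301, 500].
301 + (47.651−41.061)·(500−301)/(48.196−41.061) = 301 + 6.590·199/7.135 ≈ 484.80, so AQI = 485.
NO₂: 173.24 lies in 0.00–239.83, so I_lo=0, I_hi=50, C_lo=0.00, C_hi=239.83.
(50−0)/(239.83−0.00) × (173.24−0.00) + 0 = 50/239.83 × 173.24 + 0 ≈ 36.12 → 36.
Sub-indices: PM10→218, PM2.5→336, CO→485, NO₂→36. Ranked high→low: 485, 336, 218, 36. Second-highest sub-index = 336.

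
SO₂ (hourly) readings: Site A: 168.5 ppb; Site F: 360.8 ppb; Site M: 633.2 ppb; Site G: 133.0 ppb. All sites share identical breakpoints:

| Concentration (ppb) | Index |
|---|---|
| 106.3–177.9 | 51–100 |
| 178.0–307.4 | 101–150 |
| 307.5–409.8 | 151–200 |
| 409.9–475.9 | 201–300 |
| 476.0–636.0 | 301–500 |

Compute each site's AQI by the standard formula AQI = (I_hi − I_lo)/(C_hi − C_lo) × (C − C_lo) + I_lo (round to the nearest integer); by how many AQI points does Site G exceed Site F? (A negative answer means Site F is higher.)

Site A 168.5: bracket 106.3–177.9 → index 51–100; slope 49/71.6, offset 62.2.
AQI = 51 + 49/71.6·62.2 ≈ 93.57 ⇒ 94.
Site F: 360.8 ∈ [307.5, 409.8] ↔ index [151, 200].
151 + (360.8−307.5)·(200−151)/(409.8−307.5) = 151 + 53.3·49/102.3 ≈ 176.53, so AQI = 177.
Site M: 633.2 lies in 476.0–636.0, so I_lo=301, I_hi=500, C_lo=476.0, C_hi=636.0.
(500−301)/(636.0−476.0) × (633.2−476.0) + 301 = 199/160.0 × 157.2 + 301 ≈ 496.52 → 497.
Site G 133.0: bracket 106.3–177.9 → index 51–100; slope 49/71.6, offset 26.7.
AQI = 51 + 49/71.6·26.7 ≈ 69.27 ⇒ 69.
AQIs: Site A=94, Site F=177, Site M=497, Site G=69. Site G (69) − Site F (177) = -108.

-108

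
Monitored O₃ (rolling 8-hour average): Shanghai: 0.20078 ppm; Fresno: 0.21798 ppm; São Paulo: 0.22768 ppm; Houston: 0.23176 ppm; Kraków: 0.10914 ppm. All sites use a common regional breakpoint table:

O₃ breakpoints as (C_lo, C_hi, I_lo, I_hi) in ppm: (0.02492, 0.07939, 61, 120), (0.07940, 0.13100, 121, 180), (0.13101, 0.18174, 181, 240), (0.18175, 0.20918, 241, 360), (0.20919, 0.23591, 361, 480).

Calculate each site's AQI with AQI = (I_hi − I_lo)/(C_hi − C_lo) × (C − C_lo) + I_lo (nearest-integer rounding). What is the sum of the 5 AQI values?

1784

Shanghai 0.20078: bracket 0.18175–0.20918 → index 241–360; slope 119/0.02743, offset 0.01903.
AQI = 241 + 119/0.02743·0.01903 ≈ 323.56 ⇒ 324.
Fresno: 0.21798 lies in 0.20919–0.23591, so I_lo=361, I_hi=480, C_lo=0.20919, C_hi=0.23591.
(480−361)/(0.23591−0.20919) × (0.21798−0.20919) + 361 = 119/0.02672 × 0.00879 + 361 ≈ 400.15 → 400.
São Paulo: 0.22768 ∈ [0.20919, 0.23591] ↔ index [361, 480].
361 + (0.22768−0.20919)·(480−361)/(0.23591−0.20919) = 361 + 0.01849·119/0.02672 ≈ 443.35, so AQI = 443.
Houston: 0.23176 lies in 0.20919–0.23591, so I_lo=361, I_hi=480, C_lo=0.20919, C_hi=0.23591.
(480−361)/(0.23591−0.20919) × (0.23176−0.20919) + 361 = 119/0.02672 × 0.02257 + 361 ≈ 461.52 → 462.
Kraków: row 0.07940–0.13100 (AQI 121–180). (180−121)·(0.10914−0.07940)/(0.13100−0.07940) + 121 = 59·0.02974/0.05160 + 121 ≈ 155.01 → 155.
AQIs: Shanghai=324, Fresno=400, São Paulo=443, Houston=462, Kraków=155. Sum = 324 + 400 + 443 + 462 + 155 = 1784.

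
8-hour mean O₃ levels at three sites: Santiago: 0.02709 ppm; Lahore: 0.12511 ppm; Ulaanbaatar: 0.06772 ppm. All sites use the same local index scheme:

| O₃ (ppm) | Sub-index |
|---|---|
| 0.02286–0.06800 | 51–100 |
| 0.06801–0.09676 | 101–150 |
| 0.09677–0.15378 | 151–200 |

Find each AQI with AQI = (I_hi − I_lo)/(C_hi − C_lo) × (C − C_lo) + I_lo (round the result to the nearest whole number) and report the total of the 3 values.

Santiago: row 0.02286–0.06800 (AQI 51–100). (100−51)·(0.02709−0.02286)/(0.06800−0.02286) + 51 = 49·0.00423/0.04514 + 51 ≈ 55.59 → 56.
Lahore: 0.12511 ∈ [0.09677, 0.15378] ↔ index [151, 200].
151 + (0.12511−0.09677)·(200−151)/(0.15378−0.09677) = 151 + 0.02834·49/0.05701 ≈ 175.36, so AQI = 175.
Ulaanbaatar: 0.06772 lies in 0.02286–0.06800, so I_lo=51, I_hi=100, C_lo=0.02286, C_hi=0.06800.
(100−51)/(0.06800−0.02286) × (0.06772−0.02286) + 51 = 49/0.04514 × 0.04486 + 51 ≈ 99.70 → 100.
AQIs: Santiago=56, Lahore=175, Ulaanbaatar=100. Sum = 56 + 175 + 100 = 331.

331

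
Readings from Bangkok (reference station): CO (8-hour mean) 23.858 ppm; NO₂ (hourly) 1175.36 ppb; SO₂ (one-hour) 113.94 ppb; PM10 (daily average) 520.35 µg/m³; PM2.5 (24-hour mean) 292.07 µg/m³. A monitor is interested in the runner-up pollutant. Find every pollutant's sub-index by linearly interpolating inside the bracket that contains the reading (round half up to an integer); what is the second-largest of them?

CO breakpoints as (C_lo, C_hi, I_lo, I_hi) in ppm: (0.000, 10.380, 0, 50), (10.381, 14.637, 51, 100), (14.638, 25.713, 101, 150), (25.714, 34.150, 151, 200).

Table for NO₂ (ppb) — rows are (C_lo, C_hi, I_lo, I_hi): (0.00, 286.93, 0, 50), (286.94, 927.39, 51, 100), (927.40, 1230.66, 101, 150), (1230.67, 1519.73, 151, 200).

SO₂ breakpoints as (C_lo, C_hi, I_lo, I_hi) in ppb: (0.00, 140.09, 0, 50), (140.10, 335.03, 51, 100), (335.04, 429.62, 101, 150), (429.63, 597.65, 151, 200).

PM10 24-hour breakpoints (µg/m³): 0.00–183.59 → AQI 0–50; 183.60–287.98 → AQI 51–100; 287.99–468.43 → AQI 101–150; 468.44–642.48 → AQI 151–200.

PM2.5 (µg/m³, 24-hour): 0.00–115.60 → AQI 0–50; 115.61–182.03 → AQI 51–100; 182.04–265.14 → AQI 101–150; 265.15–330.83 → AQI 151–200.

166

CO: row 14.638–25.713 (AQI 101–150). (150−101)·(23.858−14.638)/(25.713−14.638) + 101 = 49·9.220/11.075 + 101 ≈ 141.79 → 142.
NO₂: 1175.36 ∈ [927.40, 1230.66] ↔ index [101, 150].
101 + (1175.36−927.40)·(150−101)/(1230.66−927.40) = 101 + 247.96·49/303.26 ≈ 141.06, so AQI = 141.
SO₂: 113.94 lies in 0.00–140.09, so I_lo=0, I_hi=50, C_lo=0.00, C_hi=140.09.
(50−0)/(140.09−0.00) × (113.94−0.00) + 0 = 50/140.09 × 113.94 + 0 ≈ 40.67 → 41.
PM10: row 468.44–642.48 (AQI 151–200). (200−151)·(520.35−468.44)/(642.48−468.44) + 151 = 49·51.91/174.04 + 151 ≈ 165.61 → 166.
PM2.5: 292.07 ∈ [265.15, 330.83] ↔ index [151, 200].
151 + (292.07−265.15)·(200−151)/(330.83−265.15) = 151 + 26.92·49/65.68 ≈ 171.08, so AQI = 171.
Sub-indices: CO→142, NO₂→141, SO₂→41, PM10→166, PM2.5→171. Ranked high→low: 171, 166, 142, 141, 41. Second-highest sub-index = 166.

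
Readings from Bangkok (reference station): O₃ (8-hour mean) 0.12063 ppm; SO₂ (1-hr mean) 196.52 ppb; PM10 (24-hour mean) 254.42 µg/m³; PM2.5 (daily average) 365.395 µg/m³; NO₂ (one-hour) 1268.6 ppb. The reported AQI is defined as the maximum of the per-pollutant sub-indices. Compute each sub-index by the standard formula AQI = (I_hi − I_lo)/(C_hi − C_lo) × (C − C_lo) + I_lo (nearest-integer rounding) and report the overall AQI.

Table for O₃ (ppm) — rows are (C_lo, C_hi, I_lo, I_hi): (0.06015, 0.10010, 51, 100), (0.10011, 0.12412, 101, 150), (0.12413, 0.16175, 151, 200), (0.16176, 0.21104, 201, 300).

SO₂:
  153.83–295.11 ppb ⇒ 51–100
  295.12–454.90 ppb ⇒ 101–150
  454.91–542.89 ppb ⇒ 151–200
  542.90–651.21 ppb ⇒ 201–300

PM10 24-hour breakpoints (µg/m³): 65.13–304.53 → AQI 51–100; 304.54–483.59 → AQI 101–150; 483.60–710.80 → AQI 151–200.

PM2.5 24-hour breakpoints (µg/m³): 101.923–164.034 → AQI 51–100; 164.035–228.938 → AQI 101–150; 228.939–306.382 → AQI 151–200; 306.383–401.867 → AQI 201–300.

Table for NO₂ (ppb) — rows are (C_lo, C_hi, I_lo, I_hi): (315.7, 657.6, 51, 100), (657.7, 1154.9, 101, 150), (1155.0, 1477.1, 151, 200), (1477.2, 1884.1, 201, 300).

O₃ 0.12063: bracket 0.10011–0.12412 → index 101–150; slope 49/0.02401, offset 0.02052.
AQI = 101 + 49/0.02401·0.02052 ≈ 142.88 ⇒ 143.
SO₂: 196.52 ∈ [153.83, 295.11] ↔ index [51, 100].
51 + (196.52−153.83)·(100−51)/(295.11−153.83) = 51 + 42.69·49/141.28 ≈ 65.81, so AQI = 66.
PM10 254.42: bracket 65.13–304.53 → index 51–100; slope 49/239.40, offset 189.29.
AQI = 51 + 49/239.40·189.29 ≈ 89.74 ⇒ 90.
PM2.5: 365.395 lies in 306.383–401.867, so I_lo=201, I_hi=300, C_lo=306.383, C_hi=401.867.
(300−201)/(401.867−306.383) × (365.395−306.383) + 201 = 99/95.484 × 59.012 + 201 ≈ 262.18 → 262.
NO₂: 1268.6 ∈ [1155.0, 1477.1] ↔ index [151, 200].
151 + (1268.6−1155.0)·(200−151)/(1477.1−1155.0) = 151 + 113.6·49/322.1 ≈ 168.28, so AQI = 168.
Sub-indices: O₃→143, SO₂→66, PM10→90, PM2.5→262, NO₂→168. Overall AQI = max = 262; dominant pollutant is PM2.5.

262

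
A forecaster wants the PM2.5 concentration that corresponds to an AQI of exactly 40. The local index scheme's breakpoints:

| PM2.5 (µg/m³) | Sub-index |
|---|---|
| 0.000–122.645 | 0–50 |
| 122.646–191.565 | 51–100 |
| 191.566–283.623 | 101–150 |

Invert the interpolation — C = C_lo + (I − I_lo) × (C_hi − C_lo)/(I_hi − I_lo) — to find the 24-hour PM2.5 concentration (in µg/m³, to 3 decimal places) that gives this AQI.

98.116

AQI 40 lies in the 0–50 band, which corresponds to 0.000–122.645 µg/m³.
C = 0.000 + (40−0)×(122.645−0.000)/(50−0) = 0.000 + 40×122.645/50 ≈ 98.11600 µg/m³ → 98.116 µg/m³ to 3 dp.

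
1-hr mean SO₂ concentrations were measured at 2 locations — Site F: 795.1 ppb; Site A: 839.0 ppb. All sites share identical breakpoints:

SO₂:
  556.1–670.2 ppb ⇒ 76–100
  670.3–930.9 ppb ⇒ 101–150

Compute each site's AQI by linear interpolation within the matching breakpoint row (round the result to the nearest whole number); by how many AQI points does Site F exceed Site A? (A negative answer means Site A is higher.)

Site F: 795.1 ∈ [670.3, 930.9] ↔ index [101, 150].
101 + (795.1−670.3)·(150−101)/(930.9−670.3) = 101 + 124.8·49/260.6 ≈ 124.47, so AQI = 124.
Site A: 839.0 lies in 670.3–930.9, so I_lo=101, I_hi=150, C_lo=670.3, C_hi=930.9.
(150−101)/(930.9−670.3) × (839.0−670.3) + 101 = 49/260.6 × 168.7 + 101 ≈ 132.72 → 133.
AQIs: Site F=124, Site A=133. Site F (124) − Site A (133) = -9.

-9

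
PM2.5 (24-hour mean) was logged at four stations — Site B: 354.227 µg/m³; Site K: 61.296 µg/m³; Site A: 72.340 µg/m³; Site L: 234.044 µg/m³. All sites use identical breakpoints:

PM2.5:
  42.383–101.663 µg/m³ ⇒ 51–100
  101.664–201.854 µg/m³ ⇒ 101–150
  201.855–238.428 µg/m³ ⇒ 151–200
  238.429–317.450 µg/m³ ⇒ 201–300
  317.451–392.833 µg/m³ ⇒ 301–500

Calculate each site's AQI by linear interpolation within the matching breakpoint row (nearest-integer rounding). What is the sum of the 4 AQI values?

735

Site B 354.227: bracket 317.451–392.833 → index 301–500; slope 199/75.382, offset 36.776.
AQI = 301 + 199/75.382·36.776 ≈ 398.08 ⇒ 398.
Site K: 61.296 ∈ [42.383, 101.663] ↔ index [51, 100].
51 + (61.296−42.383)·(100−51)/(101.663−42.383) = 51 + 18.913·49/59.280 ≈ 66.63, so AQI = 67.
Site A: 72.340 ∈ [42.383, 101.663] ↔ index [51, 100].
51 + (72.340−42.383)·(100−51)/(101.663−42.383) = 51 + 29.957·49/59.280 ≈ 75.76, so AQI = 76.
Site L: 234.044 lies in 201.855–238.428, so I_lo=151, I_hi=200, C_lo=201.855, C_hi=238.428.
(200−151)/(238.428−201.855) × (234.044−201.855) + 151 = 49/36.573 × 32.189 + 151 ≈ 194.13 → 194.
AQIs: Site B=398, Site K=67, Site A=76, Site L=194. Sum = 398 + 67 + 76 + 194 = 735.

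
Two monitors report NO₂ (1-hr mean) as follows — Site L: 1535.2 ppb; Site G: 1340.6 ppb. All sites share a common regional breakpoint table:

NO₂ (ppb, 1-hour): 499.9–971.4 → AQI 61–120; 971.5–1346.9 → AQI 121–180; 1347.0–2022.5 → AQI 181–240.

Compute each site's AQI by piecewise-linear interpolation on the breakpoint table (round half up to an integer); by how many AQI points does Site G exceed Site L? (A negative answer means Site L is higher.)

Site L: row 1347.0–2022.5 (AQI 181–240). (240−181)·(1535.2−1347.0)/(2022.5−1347.0) + 181 = 59·188.2/675.5 + 181 ≈ 197.44 → 197.
Site G: 1340.6 ∈ [971.5, 1346.9] ↔ index [121, 180].
121 + (1340.6−971.5)·(180−121)/(1346.9−971.5) = 121 + 369.1·59/375.4 ≈ 179.01, so AQI = 179.
AQIs: Site L=197, Site G=179. Site G (179) − Site L (197) = -18.

-18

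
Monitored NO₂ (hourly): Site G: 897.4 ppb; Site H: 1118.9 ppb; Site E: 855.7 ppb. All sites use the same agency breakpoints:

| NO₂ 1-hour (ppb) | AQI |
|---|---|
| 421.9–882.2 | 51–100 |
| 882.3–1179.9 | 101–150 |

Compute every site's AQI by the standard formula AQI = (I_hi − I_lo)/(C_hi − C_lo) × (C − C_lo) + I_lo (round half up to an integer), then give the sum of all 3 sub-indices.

Site G: 897.4 lies in 882.3–1179.9, so I_lo=101, I_hi=150, C_lo=882.3, C_hi=1179.9.
(150−101)/(1179.9−882.3) × (897.4−882.3) + 101 = 49/297.6 × 15.1 + 101 ≈ 103.49 → 103.
Site H 1118.9: bracket 882.3–1179.9 → index 101–150; slope 49/297.6, offset 236.6.
AQI = 101 + 49/297.6·236.6 ≈ 139.96 ⇒ 140.
Site E: 855.7 lies in 421.9–882.2, so I_lo=51, I_hi=100, C_lo=421.9, C_hi=882.2.
(100−51)/(882.2−421.9) × (855.7−421.9) + 51 = 49/460.3 × 433.8 + 51 ≈ 97.18 → 97.
AQIs: Site G=103, Site H=140, Site E=97. Sum = 103 + 140 + 97 = 340.

340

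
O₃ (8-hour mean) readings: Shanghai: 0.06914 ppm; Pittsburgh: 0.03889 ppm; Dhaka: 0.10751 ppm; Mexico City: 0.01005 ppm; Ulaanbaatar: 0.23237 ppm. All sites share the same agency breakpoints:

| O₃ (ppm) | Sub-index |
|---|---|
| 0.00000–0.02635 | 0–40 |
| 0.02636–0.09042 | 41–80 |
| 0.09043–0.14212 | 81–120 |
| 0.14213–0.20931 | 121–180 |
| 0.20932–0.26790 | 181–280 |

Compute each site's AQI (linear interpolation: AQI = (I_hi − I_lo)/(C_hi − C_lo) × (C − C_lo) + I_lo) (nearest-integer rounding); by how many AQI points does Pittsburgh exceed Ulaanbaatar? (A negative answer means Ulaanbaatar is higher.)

-171

Shanghai 0.06914: bracket 0.02636–0.09042 → index 41–80; slope 39/0.06406, offset 0.04278.
AQI = 41 + 39/0.06406·0.04278 ≈ 67.04 ⇒ 67.
Pittsburgh: 0.03889 lies in 0.02636–0.09042, so I_lo=41, I_hi=80, C_lo=0.02636, C_hi=0.09042.
(80−41)/(0.09042−0.02636) × (0.03889−0.02636) + 41 = 39/0.06406 × 0.01253 + 41 ≈ 48.63 → 49.
Dhaka: 0.10751 ∈ [0.09043, 0.14212] ↔ index [81, 120].
81 + (0.10751−0.09043)·(120−81)/(0.14212−0.09043) = 81 + 0.01708·39/0.05169 ≈ 93.89, so AQI = 94.
Mexico City: 0.01005 lies in 0.00000–0.02635, so I_lo=0, I_hi=40, C_lo=0.00000, C_hi=0.02635.
(40−0)/(0.02635−0.00000) × (0.01005−0.00000) + 0 = 40/0.02635 × 0.01005 + 0 ≈ 15.26 → 15.
Ulaanbaatar: 0.23237 ∈ [0.20932, 0.26790] ↔ index [181, 280].
181 + (0.23237−0.20932)·(280−181)/(0.26790−0.20932) = 181 + 0.02305·99/0.05858 ≈ 219.95, so AQI = 220.
AQIs: Shanghai=67, Pittsburgh=49, Dhaka=94, Mexico City=15, Ulaanbaatar=220. Pittsburgh (49) − Ulaanbaatar (220) = -171.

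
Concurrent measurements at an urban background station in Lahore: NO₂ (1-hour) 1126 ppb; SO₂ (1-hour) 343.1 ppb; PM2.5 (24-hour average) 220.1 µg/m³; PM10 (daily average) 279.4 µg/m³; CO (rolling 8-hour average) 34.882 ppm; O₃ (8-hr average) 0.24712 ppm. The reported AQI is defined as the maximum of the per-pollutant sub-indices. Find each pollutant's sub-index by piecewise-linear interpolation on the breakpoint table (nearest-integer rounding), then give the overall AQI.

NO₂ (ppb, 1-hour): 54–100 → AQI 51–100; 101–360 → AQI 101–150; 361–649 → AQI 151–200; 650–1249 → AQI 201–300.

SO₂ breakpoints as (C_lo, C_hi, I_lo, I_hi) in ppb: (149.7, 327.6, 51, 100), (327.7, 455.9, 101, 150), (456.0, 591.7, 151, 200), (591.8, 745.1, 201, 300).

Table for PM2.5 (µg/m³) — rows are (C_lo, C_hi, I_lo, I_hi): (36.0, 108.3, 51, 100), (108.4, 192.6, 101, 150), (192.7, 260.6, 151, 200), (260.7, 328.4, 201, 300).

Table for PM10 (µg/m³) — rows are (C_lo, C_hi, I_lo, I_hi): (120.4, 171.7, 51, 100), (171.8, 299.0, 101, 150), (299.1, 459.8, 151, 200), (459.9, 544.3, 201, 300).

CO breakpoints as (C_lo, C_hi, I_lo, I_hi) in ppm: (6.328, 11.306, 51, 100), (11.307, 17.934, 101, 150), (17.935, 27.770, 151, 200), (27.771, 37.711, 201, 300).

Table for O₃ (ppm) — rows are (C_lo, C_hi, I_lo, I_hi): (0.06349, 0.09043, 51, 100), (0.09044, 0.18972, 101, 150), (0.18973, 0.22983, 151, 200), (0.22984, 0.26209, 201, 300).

NO₂: row 650–1249 (AQI 201–300). (300−201)·(1126−650)/(1249−650) + 201 = 99·476/599 + 201 ≈ 279.67 → 280.
SO₂ 343.1: bracket 327.7–455.9 → index 101–150; slope 49/128.2, offset 15.4.
AQI = 101 + 49/128.2·15.4 ≈ 106.89 ⇒ 107.
PM2.5: row 192.7–260.6 (AQI 151–200). (200−151)·(220.1−192.7)/(260.6−192.7) + 151 = 49·27.4/67.9 + 151 ≈ 170.77 → 171.
PM10: 279.4 lies in 171.8–299.0, so I_lo=101, I_hi=150, C_lo=171.8, C_hi=299.0.
(150−101)/(299.0−171.8) × (279.4−171.8) + 101 = 49/127.2 × 107.6 + 101 ≈ 142.45 → 142.
CO: 34.882 ∈ [27.771, 37.711] ↔ index [201, 300].
201 + (34.882−27.771)·(300−201)/(37.711−27.771) = 201 + 7.111·99/9.940 ≈ 271.82, so AQI = 272.
O₃ 0.24712: bracket 0.22984–0.26209 → index 201–300; slope 99/0.03225, offset 0.01728.
AQI = 201 + 99/0.03225·0.01728 ≈ 254.05 ⇒ 254.
Sub-indices: NO₂→280, SO₂→107, PM2.5→171, PM10→142, CO→272, O₃→254. Overall AQI = max = 280; dominant pollutant is NO₂.

280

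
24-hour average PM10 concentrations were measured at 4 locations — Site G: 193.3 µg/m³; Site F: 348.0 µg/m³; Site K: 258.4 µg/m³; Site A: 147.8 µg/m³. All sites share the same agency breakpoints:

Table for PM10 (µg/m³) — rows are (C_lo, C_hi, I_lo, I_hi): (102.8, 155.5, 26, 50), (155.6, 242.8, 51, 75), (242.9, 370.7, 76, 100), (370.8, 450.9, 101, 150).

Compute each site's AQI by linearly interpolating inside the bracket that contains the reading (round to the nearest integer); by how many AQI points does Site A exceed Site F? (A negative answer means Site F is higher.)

-50

Site G: 193.3 ∈ [155.6, 242.8] ↔ index [51, 75].
51 + (193.3−155.6)·(75−51)/(242.8−155.6) = 51 + 37.7·24/87.2 ≈ 61.38, so AQI = 61.
Site F 348.0: bracket 242.9–370.7 → index 76–100; slope 24/127.8, offset 105.1.
AQI = 76 + 24/127.8·105.1 ≈ 95.74 ⇒ 96.
Site K: 258.4 ∈ [242.9, 370.7] ↔ index [76, 100].
76 + (258.4−242.9)·(100−76)/(370.7−242.9) = 76 + 15.5·24/127.8 ≈ 78.91, so AQI = 79.
Site A: 147.8 lies in 102.8–155.5, so I_lo=26, I_hi=50, C_lo=102.8, C_hi=155.5.
(50−26)/(155.5−102.8) × (147.8−102.8) + 26 = 24/52.7 × 45.0 + 26 ≈ 46.49 → 46.
AQIs: Site G=61, Site F=96, Site K=79, Site A=46. Site A (46) − Site F (96) = -50.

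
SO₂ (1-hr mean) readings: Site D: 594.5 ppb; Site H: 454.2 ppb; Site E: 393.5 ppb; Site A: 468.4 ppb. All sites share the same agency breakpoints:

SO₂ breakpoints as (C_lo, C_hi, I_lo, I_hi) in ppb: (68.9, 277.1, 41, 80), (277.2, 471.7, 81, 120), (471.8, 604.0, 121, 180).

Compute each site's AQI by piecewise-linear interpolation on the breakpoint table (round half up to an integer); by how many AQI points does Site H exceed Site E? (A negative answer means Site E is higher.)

12

Site D: row 471.8–604.0 (AQI 121–180). (180−121)·(594.5−471.8)/(604.0−471.8) + 121 = 59·122.7/132.2 + 121 ≈ 175.76 → 176.
Site H: 454.2 ∈ [277.2, 471.7] ↔ index [81, 120].
81 + (454.2−277.2)·(120−81)/(471.7−277.2) = 81 + 177.0·39/194.5 ≈ 116.49, so AQI = 116.
Site E: row 277.2–471.7 (AQI 81–120). (120−81)·(393.5−277.2)/(471.7−277.2) + 81 = 39·116.3/194.5 + 81 ≈ 104.32 → 104.
Site A: 468.4 ∈ [277.2, 471.7] ↔ index [81, 120].
81 + (468.4−277.2)·(120−81)/(471.7−277.2) = 81 + 191.2·39/194.5 ≈ 119.34, so AQI = 119.
AQIs: Site D=176, Site H=116, Site E=104, Site A=119. Site H (116) − Site E (104) = 12.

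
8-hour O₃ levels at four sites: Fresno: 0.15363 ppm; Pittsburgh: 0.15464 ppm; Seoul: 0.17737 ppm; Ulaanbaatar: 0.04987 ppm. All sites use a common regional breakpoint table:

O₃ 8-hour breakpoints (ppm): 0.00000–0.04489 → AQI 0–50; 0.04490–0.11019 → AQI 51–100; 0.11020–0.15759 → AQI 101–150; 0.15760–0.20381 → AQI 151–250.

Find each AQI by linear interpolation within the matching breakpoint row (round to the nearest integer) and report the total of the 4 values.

Fresno 0.15363: bracket 0.11020–0.15759 → index 101–150; slope 49/0.04739, offset 0.04343.
AQI = 101 + 49/0.04739·0.04343 ≈ 145.91 ⇒ 146.
Pittsburgh 0.15464: bracket 0.11020–0.15759 → index 101–150; slope 49/0.04739, offset 0.04444.
AQI = 101 + 49/0.04739·0.04444 ≈ 146.95 ⇒ 147.
Seoul: 0.17737 ∈ [0.15760, 0.20381] ↔ index [151, 250].
151 + (0.17737−0.15760)·(250−151)/(0.20381−0.15760) = 151 + 0.01977·99/0.04621 ≈ 193.36, so AQI = 193.
Ulaanbaatar: 0.04987 lies in 0.04490–0.11019, so I_lo=51, I_hi=100, C_lo=0.04490, C_hi=0.11019.
(100−51)/(0.11019−0.04490) × (0.04987−0.04490) + 51 = 49/0.06529 × 0.00497 + 51 ≈ 54.73 → 55.
AQIs: Fresno=146, Pittsburgh=147, Seoul=193, Ulaanbaatar=55. Sum = 146 + 147 + 193 + 55 = 541.

541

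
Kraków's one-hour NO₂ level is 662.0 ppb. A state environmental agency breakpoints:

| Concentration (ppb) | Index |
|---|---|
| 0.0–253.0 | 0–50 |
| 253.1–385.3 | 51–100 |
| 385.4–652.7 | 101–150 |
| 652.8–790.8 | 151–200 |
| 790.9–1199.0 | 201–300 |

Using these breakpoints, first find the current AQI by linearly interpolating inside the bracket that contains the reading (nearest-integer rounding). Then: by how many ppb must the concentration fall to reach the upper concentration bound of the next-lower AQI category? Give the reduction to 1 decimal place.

9.3

NO₂ 662.0: bracket 652.8–790.8 → index 151–200; slope 49/138.0, offset 9.2.
AQI = 151 + 49/138.0·9.2 ≈ 154.27 ⇒ 154.
Current AQI 154 is in the Unhealthy range (151–200). The next-lower category tops out at AQI 150, whose upper concentration bound is 652.7 ppb.
Reduction needed = 662.0 − 652.7 = 9.3 ppb.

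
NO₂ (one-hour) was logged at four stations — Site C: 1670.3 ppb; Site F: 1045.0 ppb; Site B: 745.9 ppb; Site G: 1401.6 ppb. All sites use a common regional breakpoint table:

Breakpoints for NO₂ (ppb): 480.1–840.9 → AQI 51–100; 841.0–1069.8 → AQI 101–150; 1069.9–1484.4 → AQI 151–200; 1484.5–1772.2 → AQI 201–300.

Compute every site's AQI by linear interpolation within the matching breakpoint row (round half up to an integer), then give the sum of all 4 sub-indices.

687

Site C: row 1484.5–1772.2 (AQI 201–300). (300−201)·(1670.3−1484.5)/(1772.2−1484.5) + 201 = 99·185.8/287.7 + 201 ≈ 264.94 → 265.
Site F: 1045.0 lies in 841.0–1069.8, so I_lo=101, I_hi=150, C_lo=841.0, C_hi=1069.8.
(150−101)/(1069.8−841.0) × (1045.0−841.0) + 101 = 49/228.8 × 204.0 + 101 ≈ 144.69 → 145.
Site B: 745.9 ∈ [480.1, 840.9] ↔ index [51, 100].
51 + (745.9−480.1)·(100−51)/(840.9−480.1) = 51 + 265.8·49/360.8 ≈ 87.10, so AQI = 87.
Site G: 1401.6 lies in 1069.9–1484.4, so I_lo=151, I_hi=200, C_lo=1069.9, C_hi=1484.4.
(200−151)/(1484.4−1069.9) × (1401.6−1069.9) + 151 = 49/414.5 × 331.7 + 151 ≈ 190.21 → 190.
AQIs: Site C=265, Site F=145, Site B=87, Site G=190. Sum = 265 + 145 + 87 + 190 = 687.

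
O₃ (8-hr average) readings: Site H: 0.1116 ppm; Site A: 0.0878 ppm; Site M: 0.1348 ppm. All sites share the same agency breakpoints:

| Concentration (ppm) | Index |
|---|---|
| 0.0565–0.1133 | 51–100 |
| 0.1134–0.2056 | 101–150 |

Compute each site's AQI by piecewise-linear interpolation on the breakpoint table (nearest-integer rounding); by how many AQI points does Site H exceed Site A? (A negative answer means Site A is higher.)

21

Site H: 0.1116 lies in 0.0565–0.1133, so I_lo=51, I_hi=100, C_lo=0.0565, C_hi=0.1133.
(100−51)/(0.1133−0.0565) × (0.1116−0.0565) + 51 = 49/0.0568 × 0.0551 + 51 ≈ 98.53 → 99.
Site A: 0.0878 lies in 0.0565–0.1133, so I_lo=51, I_hi=100, C_lo=0.0565, C_hi=0.1133.
(100−51)/(0.1133−0.0565) × (0.0878−0.0565) + 51 = 49/0.0568 × 0.0313 + 51 ≈ 78.00 → 78.
Site M: 0.1348 ∈ [0.1134, 0.2056] ↔ index [101, 150].
101 + (0.1348−0.1134)·(150−101)/(0.2056−0.1134) = 101 + 0.0214·49/0.0922 ≈ 112.37, so AQI = 112.
AQIs: Site H=99, Site A=78, Site M=112. Site H (99) − Site A (78) = 21.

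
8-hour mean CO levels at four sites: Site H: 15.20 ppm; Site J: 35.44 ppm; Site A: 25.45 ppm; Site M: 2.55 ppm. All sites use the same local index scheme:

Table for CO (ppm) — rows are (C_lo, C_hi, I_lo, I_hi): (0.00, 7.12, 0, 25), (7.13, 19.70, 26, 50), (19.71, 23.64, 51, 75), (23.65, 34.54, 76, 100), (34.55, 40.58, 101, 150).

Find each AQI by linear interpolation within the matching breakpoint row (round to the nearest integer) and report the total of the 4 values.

Site H: row 7.13–19.70 (AQI 26–50). (50−26)·(15.20−7.13)/(19.70−7.13) + 26 = 24·8.07/12.57 + 26 ≈ 41.41 → 41.
Site J: 35.44 lies in 34.55–40.58, so I_lo=101, I_hi=150, C_lo=34.55, C_hi=40.58.
(150−101)/(40.58−34.55) × (35.44−34.55) + 101 = 49/6.03 × 0.89 + 101 ≈ 108.23 → 108.
Site A: 25.45 lies in 23.65–34.54, so I_lo=76, I_hi=100, C_lo=23.65, C_hi=34.54.
(100−76)/(34.54−23.65) × (25.45−23.65) + 76 = 24/10.89 × 1.80 + 76 ≈ 79.97 → 80.
Site M 2.55: bracket 0.00–7.12 → index 0–25; slope 25/7.12, offset 2.55.
AQI = 0 + 25/7.12·2.55 ≈ 8.95 ⇒ 9.
AQIs: Site H=41, Site J=108, Site A=80, Site M=9. Sum = 41 + 108 + 80 + 9 = 238.

238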